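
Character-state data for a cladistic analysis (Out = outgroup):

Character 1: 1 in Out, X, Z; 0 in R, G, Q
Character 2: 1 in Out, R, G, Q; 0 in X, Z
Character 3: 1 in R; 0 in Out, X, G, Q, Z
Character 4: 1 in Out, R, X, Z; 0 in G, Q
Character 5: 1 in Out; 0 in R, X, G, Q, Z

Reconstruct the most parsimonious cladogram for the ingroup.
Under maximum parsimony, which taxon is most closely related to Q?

Character polarity is set by the outgroup: the derived state is whichever differs from the outgroup's state, so for Character 1, Character 2, Character 4, Character 5 the derived state is '0', and for the remaining characters it is '1'.
Character 1: derived state '0' in G, Q, and R only — synapomorphy for {G, Q, R}.
Character 2: derived state '0' in X and Z only — synapomorphy for {X, Z}.
Character 3 (derived state '1') is unique to R (autapomorphy; uninformative for grouping).
Character 4: derived state '0' in G and Q only — synapomorphy for {G, Q}.
All ingroup taxa share the derived state '0' for Character 5; it defines the ingroup but does not resolve relationships within it.
Most parsimonious ingroup topology: ((R,(G,Q)),(X,Z)).
Q and G form a cherry on this tree, so they are sister taxa.

G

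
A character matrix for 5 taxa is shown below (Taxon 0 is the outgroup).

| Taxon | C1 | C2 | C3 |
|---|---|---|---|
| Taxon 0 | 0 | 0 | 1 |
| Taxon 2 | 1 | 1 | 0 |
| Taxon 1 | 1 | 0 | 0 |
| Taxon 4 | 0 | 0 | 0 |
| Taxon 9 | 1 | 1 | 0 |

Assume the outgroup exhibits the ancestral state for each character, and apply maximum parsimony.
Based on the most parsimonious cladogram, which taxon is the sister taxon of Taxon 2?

Character polarity is set by the outgroup: the derived state is whichever differs from the outgroup's state, so for C3 the derived state is '0', and for the remaining characters it is '1'.
Only Taxon 1, Taxon 2, and Taxon 9 show the derived state '1' for C1, supporting them as a clade.
C2 (derived state '1') is shared by Taxon 2 and Taxon 9 — a synapomorphy uniting that clade.
All ingroup taxa share the derived state '0' for C3; it defines the ingroup but does not resolve relationships within it.
Most parsimonious ingroup topology: (((Taxon 2,Taxon 9),Taxon 1),Taxon 4).
Taxon 2 and Taxon 9 form a cherry on this tree, so they are sister taxa.

Taxon 9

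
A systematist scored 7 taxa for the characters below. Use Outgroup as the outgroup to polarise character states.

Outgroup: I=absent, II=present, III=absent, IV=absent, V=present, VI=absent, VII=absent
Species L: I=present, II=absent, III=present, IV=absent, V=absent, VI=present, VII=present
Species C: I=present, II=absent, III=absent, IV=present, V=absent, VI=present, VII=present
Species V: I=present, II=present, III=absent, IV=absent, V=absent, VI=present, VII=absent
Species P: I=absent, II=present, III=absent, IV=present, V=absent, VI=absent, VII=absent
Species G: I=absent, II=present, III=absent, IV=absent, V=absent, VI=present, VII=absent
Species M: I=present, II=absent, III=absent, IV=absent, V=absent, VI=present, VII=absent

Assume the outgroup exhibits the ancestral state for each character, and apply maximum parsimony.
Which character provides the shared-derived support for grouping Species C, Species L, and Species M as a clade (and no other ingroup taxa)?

II

Character polarity is set by the outgroup: the derived state is whichever differs from the outgroup's state, so for II, V the derived state is 'absent', and for the remaining characters it is 'present'.
Only Species C, Species L, Species M, and Species V show the derived state 'present' for I, supporting them as a clade.
II (derived state 'absent') is shared by Species C, Species L, and Species M — a synapomorphy uniting that clade.
III: derived state 'present' in Species L only — an autapomorphy, so it tells us nothing about relationships among taxa.
IV groups Species C and Species P, which is incompatible with the clades supported by the remaining characters; treating it as convergent (homoplasy) costs fewer steps than any alternative tree.
V (derived state 'absent') is shared by all ingroup taxa — unites the whole ingroup.
VI (derived state 'present') is shared by Species C, Species G, Species L, Species M, and Species V — a synapomorphy uniting that clade.
VII (derived state 'present') is shared by Species C and Species L — a synapomorphy uniting that clade.
Most parsimonious ingroup topology: (((((Species L,Species C),Species M),Species V),Species G),Species P).
The clade {Species C, Species L, Species M} is supported by II: its derived state 'absent' occurs in exactly those taxa and in no other taxon (including the outgroup).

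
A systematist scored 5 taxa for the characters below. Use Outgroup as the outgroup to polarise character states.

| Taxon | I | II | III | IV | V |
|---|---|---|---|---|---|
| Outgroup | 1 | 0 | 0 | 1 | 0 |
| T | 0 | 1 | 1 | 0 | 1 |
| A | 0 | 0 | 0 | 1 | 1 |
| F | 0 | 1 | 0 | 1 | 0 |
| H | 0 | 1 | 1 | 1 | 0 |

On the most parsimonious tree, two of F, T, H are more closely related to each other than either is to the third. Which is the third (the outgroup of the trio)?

F

Character polarity is set by the outgroup: the derived state is whichever differs from the outgroup's state, so for I, IV the derived state is '0', and for the remaining characters it is '1'.
I (derived state '0') is shared by all ingroup taxa — unites the whole ingroup.
II (derived state '1') is shared by F, H, and T — a synapomorphy uniting that clade.
III (derived state '1') is shared by H and T — a synapomorphy uniting that clade.
IV (derived state '0') is unique to T (autapomorphy; uninformative for grouping).
V (state '1') occurs in A and T but conflicts with the nesting implied by the other characters — most parsimoniously interpreted as homoplasy.
Most parsimonious ingroup topology: (((T,H),F),A).
H and T share a more recent common ancestor with each other than either does with F, so F is the least closely related of the three.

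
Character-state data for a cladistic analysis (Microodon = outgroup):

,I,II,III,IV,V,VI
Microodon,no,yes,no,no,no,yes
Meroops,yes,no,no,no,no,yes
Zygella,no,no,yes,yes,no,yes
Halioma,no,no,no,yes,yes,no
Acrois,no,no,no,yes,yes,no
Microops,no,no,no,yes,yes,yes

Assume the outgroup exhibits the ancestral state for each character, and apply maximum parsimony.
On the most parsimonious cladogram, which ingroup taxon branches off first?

Meroops

Character polarity is set by the outgroup: the derived state is whichever differs from the outgroup's state, so for II, VI the derived state is 'no', and for the remaining characters it is 'yes'.
I (derived state 'yes') is unique to Meroops (autapomorphy; uninformative for grouping).
II (derived state 'no') is shared by all ingroup taxa — unites the whole ingroup.
III (derived state 'yes') is unique to Zygella (autapomorphy; uninformative for grouping).
IV: derived state 'yes' in Acrois, Halioma, Microops, and Zygella only — synapomorphy for {Acrois, Halioma, Microops, Zygella}.
V: derived state 'yes' in Acrois, Halioma, and Microops only — synapomorphy for {Acrois, Halioma, Microops}.
Only Acrois and Halioma show the derived state 'no' for VI, supporting them as a clade.
Most parsimonious ingroup topology: ((((Halioma,Acrois),Microops),Zygella),Meroops).
Meroops is sister to the clade containing all other ingroup taxa, so it is the earliest-diverging (most basal) ingroup lineage.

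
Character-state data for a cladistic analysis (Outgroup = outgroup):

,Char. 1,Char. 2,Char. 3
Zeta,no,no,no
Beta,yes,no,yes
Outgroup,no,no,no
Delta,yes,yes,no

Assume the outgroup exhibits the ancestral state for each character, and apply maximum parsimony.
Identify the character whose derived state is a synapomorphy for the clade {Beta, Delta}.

Char. 1

The outgroup has state 'no' for every character, so 'yes' is the derived state throughout.
Char. 1: derived state 'yes' in Beta and Delta only — synapomorphy for {Beta, Delta}.
Char. 2: derived state 'yes' in Delta only — an autapomorphy, so it tells us nothing about relationships among taxa.
Char. 3: derived state 'yes' in Beta only — an autapomorphy, so it tells us nothing about relationships among taxa.
Most parsimonious ingroup topology: (Zeta,(Beta,Delta)).
The clade {Beta, Delta} is supported by Char. 1: its derived state 'yes' occurs in exactly those taxa and in no other taxon (including the outgroup).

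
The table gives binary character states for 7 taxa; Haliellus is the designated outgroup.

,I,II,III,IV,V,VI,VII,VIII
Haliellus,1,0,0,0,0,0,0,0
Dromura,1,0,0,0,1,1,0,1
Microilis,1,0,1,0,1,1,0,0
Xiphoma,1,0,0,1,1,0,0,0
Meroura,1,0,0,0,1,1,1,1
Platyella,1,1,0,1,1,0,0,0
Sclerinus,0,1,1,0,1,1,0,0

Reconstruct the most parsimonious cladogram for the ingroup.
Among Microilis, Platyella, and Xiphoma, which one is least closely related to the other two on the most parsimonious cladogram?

Character polarity is set by the outgroup: the derived state is whichever differs from the outgroup's state, so for I the derived state is '0', and for the remaining characters it is '1'.
I (derived state '0') is unique to Sclerinus (autapomorphy; uninformative for grouping).
II groups Platyella and Sclerinus, which is incompatible with the clades supported by the remaining characters; treating it as convergent (homoplasy) costs fewer steps than any alternative tree.
Only Microilis and Sclerinus show the derived state '1' for III, supporting them as a clade.
Only Platyella and Xiphoma show the derived state '1' for IV, supporting them as a clade.
V (derived state '1') is shared by all ingroup taxa — unites the whole ingroup.
Only Dromura, Meroura, Microilis, and Sclerinus show the derived state '1' for VI, supporting them as a clade.
VII: derived state '1' in Meroura only — an autapomorphy, so it tells us nothing about relationships among taxa.
VIII: derived state '1' in Dromura and Meroura only — synapomorphy for {Dromura, Meroura}.
Most parsimonious ingroup topology: (((Dromura,Meroura),(Microilis,Sclerinus)),(Xiphoma,Platyella)).
Platyella and Xiphoma share a more recent common ancestor with each other than either does with Microilis, so Microilis is the least closely related of the three.

Microilis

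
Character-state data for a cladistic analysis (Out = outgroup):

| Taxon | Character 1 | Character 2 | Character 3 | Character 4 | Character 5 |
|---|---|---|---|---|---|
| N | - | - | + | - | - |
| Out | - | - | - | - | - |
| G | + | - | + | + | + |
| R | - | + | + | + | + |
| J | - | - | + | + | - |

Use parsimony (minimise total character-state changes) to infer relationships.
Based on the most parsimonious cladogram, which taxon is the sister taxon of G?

The outgroup has state '-' for every character, so '+' is the derived state throughout.
Character 1: derived state '+' in G only — an autapomorphy, so it tells us nothing about relationships among taxa.
Character 2: derived state '+' in R only — an autapomorphy, so it tells us nothing about relationships among taxa.
All ingroup taxa share the derived state '+' for Character 3; it defines the ingroup but does not resolve relationships within it.
Character 4 (derived state '+') is shared by G, J, and R — a synapomorphy uniting that clade.
Only G and R show the derived state '+' for Character 5, supporting them as a clade.
Most parsimonious ingroup topology: (((R,G),J),N).
G and R form a cherry on this tree, so they are sister taxa.

R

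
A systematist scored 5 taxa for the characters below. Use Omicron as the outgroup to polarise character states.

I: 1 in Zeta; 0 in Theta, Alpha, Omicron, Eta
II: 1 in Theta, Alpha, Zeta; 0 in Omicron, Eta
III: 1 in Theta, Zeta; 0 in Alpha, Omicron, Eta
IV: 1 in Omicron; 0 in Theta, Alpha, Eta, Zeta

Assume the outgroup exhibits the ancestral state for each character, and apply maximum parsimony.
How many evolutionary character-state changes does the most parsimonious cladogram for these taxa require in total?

Character polarity is set by the outgroup: the derived state is whichever differs from the outgroup's state, so for IV the derived state is '0', and for the remaining characters it is '1'.
I (derived state '1') is unique to Zeta (autapomorphy; uninformative for grouping).
Only Alpha, Theta, and Zeta show the derived state '1' for II, supporting them as a clade.
Only Theta and Zeta show the derived state '1' for III, supporting them as a clade.
IV (derived state '0') is shared by all ingroup taxa — unites the whole ingroup.
Most parsimonious ingroup topology: (((Zeta,Theta),Alpha),Eta).
Changes per character on this tree: I: 1; II: 1; III: 1; IV: 1.
Total = 4.

4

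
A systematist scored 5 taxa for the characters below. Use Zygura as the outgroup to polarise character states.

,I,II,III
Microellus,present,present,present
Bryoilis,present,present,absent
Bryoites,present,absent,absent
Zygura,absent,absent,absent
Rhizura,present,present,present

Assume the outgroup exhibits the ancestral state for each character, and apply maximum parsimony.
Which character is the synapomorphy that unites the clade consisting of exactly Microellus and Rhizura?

The outgroup has state 'absent' for every character, so 'present' is the derived state throughout.
All ingroup taxa share the derived state 'present' for I; it defines the ingroup but does not resolve relationships within it.
II: derived state 'present' in Bryoilis, Microellus, and Rhizura only — synapomorphy for {Bryoilis, Microellus, Rhizura}.
III: derived state 'present' in Microellus and Rhizura only — synapomorphy for {Microellus, Rhizura}.
Most parsimonious ingroup topology: (((Microellus,Rhizura),Bryoilis),Bryoites).
The clade {Microellus, Rhizura} is supported by III: its derived state 'present' occurs in exactly those taxa and in no other taxon (including the outgroup).

III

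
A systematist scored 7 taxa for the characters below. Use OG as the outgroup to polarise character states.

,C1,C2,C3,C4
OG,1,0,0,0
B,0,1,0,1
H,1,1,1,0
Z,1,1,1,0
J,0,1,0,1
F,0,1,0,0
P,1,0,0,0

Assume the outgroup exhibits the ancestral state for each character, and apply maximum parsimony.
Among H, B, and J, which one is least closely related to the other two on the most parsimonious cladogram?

Character polarity is set by the outgroup: the derived state is whichever differs from the outgroup's state, so for C1 the derived state is '0', and for the remaining characters it is '1'.
C1: derived state '0' in B, F, and J only — synapomorphy for {B, F, J}.
C2 (derived state '1') is shared by B, F, H, J, and Z — a synapomorphy uniting that clade.
Only H and Z show the derived state '1' for C3, supporting them as a clade.
Only B and J show the derived state '1' for C4, supporting them as a clade.
Most parsimonious ingroup topology: ((((B,J),F),(H,Z)),P).
B and J share a more recent common ancestor with each other than either does with H, so H is the least closely related of the three.

H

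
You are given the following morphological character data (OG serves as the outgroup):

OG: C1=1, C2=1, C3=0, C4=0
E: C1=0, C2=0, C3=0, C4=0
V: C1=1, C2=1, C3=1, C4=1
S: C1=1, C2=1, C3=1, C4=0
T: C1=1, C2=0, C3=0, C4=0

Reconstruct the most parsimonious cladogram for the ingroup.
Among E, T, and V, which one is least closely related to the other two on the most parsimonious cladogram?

Character polarity is set by the outgroup: the derived state is whichever differs from the outgroup's state, so for C1, C2 the derived state is '0', and for the remaining characters it is '1'.
C1: derived state '0' in E only — an autapomorphy, so it tells us nothing about relationships among taxa.
C2: derived state '0' in E and T only — synapomorphy for {E, T}.
C3: derived state '1' in S and V only — synapomorphy for {S, V}.
C4: derived state '1' in V only — an autapomorphy, so it tells us nothing about relationships among taxa.
Most parsimonious ingroup topology: ((E,T),(V,S)).
T and E share a more recent common ancestor with each other than either does with V, so V is the least closely related of the three.

V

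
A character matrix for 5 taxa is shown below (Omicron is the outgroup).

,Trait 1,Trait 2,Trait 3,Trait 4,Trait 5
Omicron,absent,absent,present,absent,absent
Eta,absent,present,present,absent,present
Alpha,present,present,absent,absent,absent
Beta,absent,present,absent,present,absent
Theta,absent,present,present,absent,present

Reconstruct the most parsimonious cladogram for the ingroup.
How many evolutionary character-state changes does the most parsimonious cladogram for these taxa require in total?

Character polarity is set by the outgroup: the derived state is whichever differs from the outgroup's state, so for Trait 3 the derived state is 'absent', and for the remaining characters it is 'present'.
Trait 1 (derived state 'present') is unique to Alpha (autapomorphy; uninformative for grouping).
All ingroup taxa share the derived state 'present' for Trait 2; it defines the ingroup but does not resolve relationships within it.
Trait 3: derived state 'absent' in Alpha and Beta only — synapomorphy for {Alpha, Beta}.
Trait 4 (derived state 'present') is unique to Beta (autapomorphy; uninformative for grouping).
Trait 5: derived state 'present' in Eta and Theta only — synapomorphy for {Eta, Theta}.
Most parsimonious ingroup topology: ((Eta,Theta),(Alpha,Beta)).
Changes per character on this tree: Trait 1: 1; Trait 2: 1; Trait 3: 1; Trait 4: 1; Trait 5: 1.
Total = 5.

5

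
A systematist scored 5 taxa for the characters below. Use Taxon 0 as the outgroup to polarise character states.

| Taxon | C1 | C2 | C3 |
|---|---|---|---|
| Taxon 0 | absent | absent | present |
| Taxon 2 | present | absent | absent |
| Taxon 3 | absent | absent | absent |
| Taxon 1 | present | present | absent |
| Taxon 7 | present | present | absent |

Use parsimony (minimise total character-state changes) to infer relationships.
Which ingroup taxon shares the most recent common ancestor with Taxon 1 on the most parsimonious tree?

Taxon 7

Character polarity is set by the outgroup: the derived state is whichever differs from the outgroup's state, so for C3 the derived state is 'absent', and for the remaining characters it is 'present'.
C1 (derived state 'present') is shared by Taxon 1, Taxon 2, and Taxon 7 — a synapomorphy uniting that clade.
C2 (derived state 'present') is shared by Taxon 1 and Taxon 7 — a synapomorphy uniting that clade.
C3 (derived state 'absent') is shared by all ingroup taxa — unites the whole ingroup.
Most parsimonious ingroup topology: ((Taxon 2,(Taxon 1,Taxon 7)),Taxon 3).
Taxon 1 and Taxon 7 form a cherry on this tree, so they are sister taxa.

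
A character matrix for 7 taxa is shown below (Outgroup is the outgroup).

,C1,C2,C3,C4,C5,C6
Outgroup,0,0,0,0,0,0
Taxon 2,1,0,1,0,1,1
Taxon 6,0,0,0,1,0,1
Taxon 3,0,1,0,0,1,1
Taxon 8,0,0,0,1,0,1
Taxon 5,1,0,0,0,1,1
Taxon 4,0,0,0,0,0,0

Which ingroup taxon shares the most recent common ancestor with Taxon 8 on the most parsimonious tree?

The outgroup has state '0' for every character, so '1' is the derived state throughout.
Only Taxon 2 and Taxon 5 show the derived state '1' for C1, supporting them as a clade.
C2: derived state '1' in Taxon 3 only — an autapomorphy, so it tells us nothing about relationships among taxa.
C3 (derived state '1') is unique to Taxon 2 (autapomorphy; uninformative for grouping).
Only Taxon 6 and Taxon 8 show the derived state '1' for C4, supporting them as a clade.
C5: derived state '1' in Taxon 2, Taxon 3, and Taxon 5 only — synapomorphy for {Taxon 2, Taxon 3, Taxon 5}.
C6: derived state '1' in Taxon 2, Taxon 3, Taxon 5, Taxon 6, and Taxon 8 only — synapomorphy for {Taxon 2, Taxon 3, Taxon 5, Taxon 6, Taxon 8}.
Most parsimonious ingroup topology: ((((Taxon 2,Taxon 5),Taxon 3),(Taxon 6,Taxon 8)),Taxon 4).
Taxon 8 and Taxon 6 form a cherry on this tree, so they are sister taxa.

Taxon 6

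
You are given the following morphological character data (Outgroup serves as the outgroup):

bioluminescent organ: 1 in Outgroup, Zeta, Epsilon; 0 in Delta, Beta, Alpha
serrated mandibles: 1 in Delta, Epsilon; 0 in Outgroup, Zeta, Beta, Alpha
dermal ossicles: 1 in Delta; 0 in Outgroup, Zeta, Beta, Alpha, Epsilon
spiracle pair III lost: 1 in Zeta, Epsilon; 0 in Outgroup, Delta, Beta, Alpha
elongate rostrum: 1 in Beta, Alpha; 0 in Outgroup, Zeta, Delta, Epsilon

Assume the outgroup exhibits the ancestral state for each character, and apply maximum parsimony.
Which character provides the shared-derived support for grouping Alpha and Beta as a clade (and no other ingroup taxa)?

elongate rostrum

Character polarity is set by the outgroup: the derived state is whichever differs from the outgroup's state, so for bioluminescent organ the derived state is '0', and for the remaining characters it is '1'.
bioluminescent organ (derived state '0') is shared by Alpha, Beta, and Delta — a synapomorphy uniting that clade.
serrated mandibles groups Delta and Epsilon, which is incompatible with the clades supported by the remaining characters; treating it as convergent (homoplasy) costs fewer steps than any alternative tree.
dermal ossicles: derived state '1' in Delta only — an autapomorphy, so it tells us nothing about relationships among taxa.
Only Epsilon and Zeta show the derived state '1' for spiracle pair III lost, supporting them as a clade.
Only Alpha and Beta show the derived state '1' for elongate rostrum, supporting them as a clade.
Most parsimonious ingroup topology: ((Zeta,Epsilon),(Delta,(Beta,Alpha))).
The clade {Alpha, Beta} is supported by elongate rostrum: its derived state '1' occurs in exactly those taxa and in no other taxon (including the outgroup).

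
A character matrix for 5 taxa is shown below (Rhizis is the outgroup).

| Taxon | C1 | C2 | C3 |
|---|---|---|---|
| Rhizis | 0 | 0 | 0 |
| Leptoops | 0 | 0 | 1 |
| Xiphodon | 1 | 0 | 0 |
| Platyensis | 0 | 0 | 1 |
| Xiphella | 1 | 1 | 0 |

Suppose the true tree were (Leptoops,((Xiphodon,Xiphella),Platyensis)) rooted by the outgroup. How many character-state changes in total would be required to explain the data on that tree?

Map each character onto (Leptoops,((Xiphodon,Xiphella),Platyensis)) (rooted by Rhizis) and count the minimum state changes it requires (Fitch parsimony):
C1: 1; C2: 1; C3: 2.
Total tree length = 4.

4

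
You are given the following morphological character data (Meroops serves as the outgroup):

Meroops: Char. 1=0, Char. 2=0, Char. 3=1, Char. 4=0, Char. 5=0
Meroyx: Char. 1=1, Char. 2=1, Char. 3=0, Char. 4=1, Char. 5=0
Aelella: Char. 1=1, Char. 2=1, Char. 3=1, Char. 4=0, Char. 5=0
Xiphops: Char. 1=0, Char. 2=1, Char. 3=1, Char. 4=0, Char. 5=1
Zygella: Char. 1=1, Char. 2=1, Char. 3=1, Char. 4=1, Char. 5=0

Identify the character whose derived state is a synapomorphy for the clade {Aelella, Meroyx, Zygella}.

Character polarity is set by the outgroup: the derived state is whichever differs from the outgroup's state, so for Char. 3 the derived state is '0', and for the remaining characters it is '1'.
Char. 1 (derived state '1') is shared by Aelella, Meroyx, and Zygella — a synapomorphy uniting that clade.
Char. 2 (derived state '1') is shared by all ingroup taxa — unites the whole ingroup.
Char. 3 (derived state '0') is unique to Meroyx (autapomorphy; uninformative for grouping).
Only Meroyx and Zygella show the derived state '1' for Char. 4, supporting them as a clade.
Char. 5: derived state '1' in Xiphops only — an autapomorphy, so it tells us nothing about relationships among taxa.
Most parsimonious ingroup topology: (((Meroyx,Zygella),Aelella),Xiphops).
The clade {Aelella, Meroyx, Zygella} is supported by Char. 1: its derived state '1' occurs in exactly those taxa and in no other taxon (including the outgroup).

Char. 1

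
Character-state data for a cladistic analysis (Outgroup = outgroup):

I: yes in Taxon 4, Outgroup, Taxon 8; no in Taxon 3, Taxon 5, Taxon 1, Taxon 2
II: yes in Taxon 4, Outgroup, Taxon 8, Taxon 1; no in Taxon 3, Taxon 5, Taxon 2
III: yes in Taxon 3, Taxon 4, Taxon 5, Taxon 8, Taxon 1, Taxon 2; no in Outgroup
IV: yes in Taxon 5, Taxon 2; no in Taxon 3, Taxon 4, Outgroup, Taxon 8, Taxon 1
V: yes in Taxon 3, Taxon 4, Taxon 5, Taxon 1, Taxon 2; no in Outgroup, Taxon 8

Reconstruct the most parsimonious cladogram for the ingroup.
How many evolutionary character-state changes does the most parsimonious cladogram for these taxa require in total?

5

Character polarity is set by the outgroup: the derived state is whichever differs from the outgroup's state, so for I, II the derived state is 'no', and for the remaining characters it is 'yes'.
I (derived state 'no') is shared by Taxon 1, Taxon 2, Taxon 3, and Taxon 5 — a synapomorphy uniting that clade.
II: derived state 'no' in Taxon 2, Taxon 3, and Taxon 5 only — synapomorphy for {Taxon 2, Taxon 3, Taxon 5}.
III (derived state 'yes') is shared by all ingroup taxa — unites the whole ingroup.
IV (derived state 'yes') is shared by Taxon 2 and Taxon 5 — a synapomorphy uniting that clade.
V (derived state 'yes') is shared by Taxon 1, Taxon 2, Taxon 3, Taxon 4, and Taxon 5 — a synapomorphy uniting that clade.
Most parsimonious ingroup topology: (((((Taxon 5,Taxon 2),Taxon 3),Taxon 1),Taxon 4),Taxon 8).
Changes per character on this tree: I: 1; II: 1; III: 1; IV: 1; V: 1.
Total = 5.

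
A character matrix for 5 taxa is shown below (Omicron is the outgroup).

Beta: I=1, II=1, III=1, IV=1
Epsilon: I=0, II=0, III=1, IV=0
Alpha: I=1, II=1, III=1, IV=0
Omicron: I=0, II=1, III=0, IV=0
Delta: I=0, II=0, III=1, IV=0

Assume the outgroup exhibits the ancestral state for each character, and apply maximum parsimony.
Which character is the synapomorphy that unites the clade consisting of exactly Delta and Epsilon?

Character polarity is set by the outgroup: the derived state is whichever differs from the outgroup's state, so for II the derived state is '0', and for the remaining characters it is '1'.
I (derived state '1') is shared by Alpha and Beta — a synapomorphy uniting that clade.
II: derived state '0' in Delta and Epsilon only — synapomorphy for {Delta, Epsilon}.
III (derived state '1') is shared by all ingroup taxa — unites the whole ingroup.
IV (derived state '1') is unique to Beta (autapomorphy; uninformative for grouping).
Most parsimonious ingroup topology: ((Epsilon,Delta),(Alpha,Beta)).
The clade {Delta, Epsilon} is supported by II: its derived state '0' occurs in exactly those taxa and in no other taxon (including the outgroup).

II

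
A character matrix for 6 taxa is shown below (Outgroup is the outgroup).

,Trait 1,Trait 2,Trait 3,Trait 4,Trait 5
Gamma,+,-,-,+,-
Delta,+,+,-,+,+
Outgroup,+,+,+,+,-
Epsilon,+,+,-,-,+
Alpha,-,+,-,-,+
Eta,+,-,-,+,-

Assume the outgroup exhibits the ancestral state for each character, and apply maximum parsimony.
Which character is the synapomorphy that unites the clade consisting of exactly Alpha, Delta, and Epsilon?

Trait 5

Character polarity is set by the outgroup: the derived state is whichever differs from the outgroup's state, so for Trait 1, Trait 2, Trait 3, Trait 4 the derived state is '-', and for the remaining characters it is '+'.
Trait 1 (derived state '-') is unique to Alpha (autapomorphy; uninformative for grouping).
Trait 2: derived state '-' in Eta and Gamma only — synapomorphy for {Eta, Gamma}.
All ingroup taxa share the derived state '-' for Trait 3; it defines the ingroup but does not resolve relationships within it.
Only Alpha and Epsilon show the derived state '-' for Trait 4, supporting them as a clade.
Only Alpha, Delta, and Epsilon show the derived state '+' for Trait 5, supporting them as a clade.
Most parsimonious ingroup topology: ((Eta,Gamma),(Delta,(Alpha,Epsilon))).
The clade {Alpha, Delta, Epsilon} is supported by Trait 5: its derived state '+' occurs in exactly those taxa and in no other taxon (including the outgroup).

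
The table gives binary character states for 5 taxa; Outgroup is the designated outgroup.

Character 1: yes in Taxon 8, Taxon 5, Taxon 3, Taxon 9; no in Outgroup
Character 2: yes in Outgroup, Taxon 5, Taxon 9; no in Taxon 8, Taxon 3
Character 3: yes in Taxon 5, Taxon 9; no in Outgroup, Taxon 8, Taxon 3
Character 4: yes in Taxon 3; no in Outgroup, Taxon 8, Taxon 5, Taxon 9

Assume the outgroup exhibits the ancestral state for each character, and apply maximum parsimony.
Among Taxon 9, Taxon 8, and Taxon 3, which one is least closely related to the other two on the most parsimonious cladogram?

Taxon 9

Character polarity is set by the outgroup: the derived state is whichever differs from the outgroup's state, so for Character 2 the derived state is 'no', and for the remaining characters it is 'yes'.
Character 1 (derived state 'yes') is shared by all ingroup taxa — unites the whole ingroup.
Character 2 (derived state 'no') is shared by Taxon 3 and Taxon 8 — a synapomorphy uniting that clade.
Character 3 (derived state 'yes') is shared by Taxon 5 and Taxon 9 — a synapomorphy uniting that clade.
Character 4: derived state 'yes' in Taxon 3 only — an autapomorphy, so it tells us nothing about relationships among taxa.
Most parsimonious ingroup topology: ((Taxon 8,Taxon 3),(Taxon 5,Taxon 9)).
Taxon 3 and Taxon 8 share a more recent common ancestor with each other than either does with Taxon 9, so Taxon 9 is the least closely related of the three.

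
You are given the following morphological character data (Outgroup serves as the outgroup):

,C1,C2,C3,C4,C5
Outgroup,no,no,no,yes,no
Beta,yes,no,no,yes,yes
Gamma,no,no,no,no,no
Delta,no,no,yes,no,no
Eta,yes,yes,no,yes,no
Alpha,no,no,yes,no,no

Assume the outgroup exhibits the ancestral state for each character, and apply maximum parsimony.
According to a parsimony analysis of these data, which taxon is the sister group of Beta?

Character polarity is set by the outgroup: the derived state is whichever differs from the outgroup's state, so for C4 the derived state is 'no', and for the remaining characters it is 'yes'.
Only Beta and Eta show the derived state 'yes' for C1, supporting them as a clade.
C2 (derived state 'yes') is unique to Eta (autapomorphy; uninformative for grouping).
C3 (derived state 'yes') is shared by Alpha and Delta — a synapomorphy uniting that clade.
Only Alpha, Delta, and Gamma show the derived state 'no' for C4, supporting them as a clade.
C5 (derived state 'yes') is unique to Beta (autapomorphy; uninformative for grouping).
Most parsimonious ingroup topology: ((Beta,Eta),(Gamma,(Delta,Alpha))).
Beta and Eta form a cherry on this tree, so they are sister taxa.

Eta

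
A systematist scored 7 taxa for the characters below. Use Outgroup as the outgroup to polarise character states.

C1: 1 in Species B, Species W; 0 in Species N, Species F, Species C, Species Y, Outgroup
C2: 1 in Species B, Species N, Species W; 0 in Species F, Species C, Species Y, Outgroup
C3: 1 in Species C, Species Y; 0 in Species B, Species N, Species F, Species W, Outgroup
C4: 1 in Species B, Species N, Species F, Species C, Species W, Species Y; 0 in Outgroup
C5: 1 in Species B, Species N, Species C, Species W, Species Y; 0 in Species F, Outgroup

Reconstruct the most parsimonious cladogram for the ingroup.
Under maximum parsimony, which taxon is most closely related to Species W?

Species B

The outgroup has state '0' for every character, so '1' is the derived state throughout.
Only Species B and Species W show the derived state '1' for C1, supporting them as a clade.
C2 (derived state '1') is shared by Species B, Species N, and Species W — a synapomorphy uniting that clade.
Only Species C and Species Y show the derived state '1' for C3, supporting them as a clade.
All ingroup taxa share the derived state '1' for C4; it defines the ingroup but does not resolve relationships within it.
C5: derived state '1' in Species B, Species C, Species N, Species W, and Species Y only — synapomorphy for {Species B, Species C, Species N, Species W, Species Y}.
Most parsimonious ingroup topology: ((((Species W,Species B),Species N),(Species Y,Species C)),Species F).
Species W and Species B form a cherry on this tree, so they are sister taxa.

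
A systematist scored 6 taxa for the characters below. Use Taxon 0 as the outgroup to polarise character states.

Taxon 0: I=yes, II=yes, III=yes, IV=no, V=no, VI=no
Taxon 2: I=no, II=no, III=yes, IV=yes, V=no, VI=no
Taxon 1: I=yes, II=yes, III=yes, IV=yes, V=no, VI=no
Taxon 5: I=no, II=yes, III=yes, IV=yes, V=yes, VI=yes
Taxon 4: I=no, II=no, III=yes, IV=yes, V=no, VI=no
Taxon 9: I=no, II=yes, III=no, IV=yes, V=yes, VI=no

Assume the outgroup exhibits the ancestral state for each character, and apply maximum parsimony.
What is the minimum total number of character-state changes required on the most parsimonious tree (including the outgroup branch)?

6

Character polarity is set by the outgroup: the derived state is whichever differs from the outgroup's state, so for I, II, III the derived state is 'no', and for the remaining characters it is 'yes'.
I (derived state 'no') is shared by Taxon 2, Taxon 4, Taxon 5, and Taxon 9 — a synapomorphy uniting that clade.
II: derived state 'no' in Taxon 2 and Taxon 4 only — synapomorphy for {Taxon 2, Taxon 4}.
III (derived state 'no') is unique to Taxon 9 (autapomorphy; uninformative for grouping).
All ingroup taxa share the derived state 'yes' for IV; it defines the ingroup but does not resolve relationships within it.
V (derived state 'yes') is shared by Taxon 5 and Taxon 9 — a synapomorphy uniting that clade.
VI: derived state 'yes' in Taxon 5 only — an autapomorphy, so it tells us nothing about relationships among taxa.
Most parsimonious ingroup topology: (((Taxon 2,Taxon 4),(Taxon 5,Taxon 9)),Taxon 1).
Changes per character on this tree: I: 1; II: 1; III: 1; IV: 1; V: 1; VI: 1.
Total = 6.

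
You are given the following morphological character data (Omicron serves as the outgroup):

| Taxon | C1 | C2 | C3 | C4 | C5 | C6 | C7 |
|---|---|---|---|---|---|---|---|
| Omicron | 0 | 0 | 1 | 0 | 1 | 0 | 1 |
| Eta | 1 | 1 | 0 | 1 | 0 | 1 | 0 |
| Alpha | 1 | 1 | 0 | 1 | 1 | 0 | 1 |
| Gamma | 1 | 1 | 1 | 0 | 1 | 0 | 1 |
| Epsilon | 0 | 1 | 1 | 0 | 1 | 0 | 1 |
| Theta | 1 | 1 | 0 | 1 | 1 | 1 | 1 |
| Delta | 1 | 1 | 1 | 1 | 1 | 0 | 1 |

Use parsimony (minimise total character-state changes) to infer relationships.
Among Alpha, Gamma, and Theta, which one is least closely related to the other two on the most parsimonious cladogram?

Character polarity is set by the outgroup: the derived state is whichever differs from the outgroup's state, so for C3, C5, C7 the derived state is '0', and for the remaining characters it is '1'.
Only Alpha, Delta, Eta, Gamma, and Theta show the derived state '1' for C1, supporting them as a clade.
C2 (derived state '1') is shared by all ingroup taxa — unites the whole ingroup.
Only Alpha, Eta, and Theta show the derived state '0' for C3, supporting them as a clade.
Only Alpha, Delta, Eta, and Theta show the derived state '1' for C4, supporting them as a clade.
C5 (derived state '0') is unique to Eta (autapomorphy; uninformative for grouping).
C6 (derived state '1') is shared by Eta and Theta — a synapomorphy uniting that clade.
C7: derived state '0' in Eta only — an autapomorphy, so it tells us nothing about relationships among taxa.
Most parsimonious ingroup topology: (((((Eta,Theta),Alpha),Delta),Gamma),Epsilon).
Theta and Alpha share a more recent common ancestor with each other than either does with Gamma, so Gamma is the least closely related of the three.

Gamma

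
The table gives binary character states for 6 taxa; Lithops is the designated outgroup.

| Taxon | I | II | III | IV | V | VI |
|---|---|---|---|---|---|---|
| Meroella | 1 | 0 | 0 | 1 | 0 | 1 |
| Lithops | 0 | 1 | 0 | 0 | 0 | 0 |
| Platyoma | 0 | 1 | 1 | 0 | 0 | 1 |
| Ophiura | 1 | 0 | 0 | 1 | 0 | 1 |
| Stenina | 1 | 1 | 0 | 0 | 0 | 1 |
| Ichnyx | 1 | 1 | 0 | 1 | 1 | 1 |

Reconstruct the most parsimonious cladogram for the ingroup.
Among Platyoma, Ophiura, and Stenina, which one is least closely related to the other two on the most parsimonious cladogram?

Platyoma

Character polarity is set by the outgroup: the derived state is whichever differs from the outgroup's state, so for II the derived state is '0', and for the remaining characters it is '1'.
Only Ichnyx, Meroella, Ophiura, and Stenina show the derived state '1' for I, supporting them as a clade.
II: derived state '0' in Meroella and Ophiura only — synapomorphy for {Meroella, Ophiura}.
III (derived state '1') is unique to Platyoma (autapomorphy; uninformative for grouping).
Only Ichnyx, Meroella, and Ophiura show the derived state '1' for IV, supporting them as a clade.
V: derived state '1' in Ichnyx only — an autapomorphy, so it tells us nothing about relationships among taxa.
VI (derived state '1') is shared by all ingroup taxa — unites the whole ingroup.
Most parsimonious ingroup topology: (Platyoma,(Stenina,((Meroella,Ophiura),Ichnyx))).
Ophiura and Stenina share a more recent common ancestor with each other than either does with Platyoma, so Platyoma is the least closely related of the three.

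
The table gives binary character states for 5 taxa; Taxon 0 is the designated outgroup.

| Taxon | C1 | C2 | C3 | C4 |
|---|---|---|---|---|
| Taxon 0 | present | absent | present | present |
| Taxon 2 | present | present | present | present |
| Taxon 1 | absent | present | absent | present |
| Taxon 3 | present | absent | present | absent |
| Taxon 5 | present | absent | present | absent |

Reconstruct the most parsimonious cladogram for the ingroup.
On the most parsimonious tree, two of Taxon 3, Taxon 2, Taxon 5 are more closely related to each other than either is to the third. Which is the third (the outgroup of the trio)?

Character polarity is set by the outgroup: the derived state is whichever differs from the outgroup's state, so for C1, C3, C4 the derived state is 'absent', and for the remaining characters it is 'present'.
C1: derived state 'absent' in Taxon 1 only — an autapomorphy, so it tells us nothing about relationships among taxa.
Only Taxon 1 and Taxon 2 show the derived state 'present' for C2, supporting them as a clade.
C3 (derived state 'absent') is unique to Taxon 1 (autapomorphy; uninformative for grouping).
C4: derived state 'absent' in Taxon 3 and Taxon 5 only — synapomorphy for {Taxon 3, Taxon 5}.
Most parsimonious ingroup topology: ((Taxon 2,Taxon 1),(Taxon 3,Taxon 5)).
Taxon 3 and Taxon 5 share a more recent common ancestor with each other than either does with Taxon 2, so Taxon 2 is the least closely related of the three.

Taxon 2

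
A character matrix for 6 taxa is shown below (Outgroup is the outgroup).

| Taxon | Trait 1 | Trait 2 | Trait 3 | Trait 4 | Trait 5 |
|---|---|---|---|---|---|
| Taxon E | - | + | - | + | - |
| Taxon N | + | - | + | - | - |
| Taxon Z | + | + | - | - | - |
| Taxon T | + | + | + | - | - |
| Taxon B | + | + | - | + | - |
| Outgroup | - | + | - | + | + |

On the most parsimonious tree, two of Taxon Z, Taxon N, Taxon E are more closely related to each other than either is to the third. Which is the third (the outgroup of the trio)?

Taxon E

Character polarity is set by the outgroup: the derived state is whichever differs from the outgroup's state, so for Trait 2, Trait 4, Trait 5 the derived state is '-', and for the remaining characters it is '+'.
Trait 1 (derived state '+') is shared by Taxon B, Taxon N, Taxon T, and Taxon Z — a synapomorphy uniting that clade.
Trait 2: derived state '-' in Taxon N only — an autapomorphy, so it tells us nothing about relationships among taxa.
Trait 3: derived state '+' in Taxon N and Taxon T only — synapomorphy for {Taxon N, Taxon T}.
Trait 4 (derived state '-') is shared by Taxon N, Taxon T, and Taxon Z — a synapomorphy uniting that clade.
Trait 5 (derived state '-') is shared by all ingroup taxa — unites the whole ingroup.
Most parsimonious ingroup topology: ((((Taxon T,Taxon N),Taxon Z),Taxon B),Taxon E).
Taxon Z and Taxon N share a more recent common ancestor with each other than either does with Taxon E, so Taxon E is the least closely related of the three.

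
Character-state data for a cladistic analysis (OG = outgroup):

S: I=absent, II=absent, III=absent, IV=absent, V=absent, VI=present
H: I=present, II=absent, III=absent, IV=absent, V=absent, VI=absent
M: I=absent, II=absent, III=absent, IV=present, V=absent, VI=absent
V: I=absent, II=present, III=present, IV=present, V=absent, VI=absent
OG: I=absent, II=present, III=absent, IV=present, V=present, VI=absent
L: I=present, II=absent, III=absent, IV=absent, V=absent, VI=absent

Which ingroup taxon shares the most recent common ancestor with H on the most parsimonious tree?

L

Character polarity is set by the outgroup: the derived state is whichever differs from the outgroup's state, so for II, IV, V the derived state is 'absent', and for the remaining characters it is 'present'.
Only H and L show the derived state 'present' for I, supporting them as a clade.
II (derived state 'absent') is shared by H, L, M, and S — a synapomorphy uniting that clade.
III (derived state 'present') is unique to V (autapomorphy; uninformative for grouping).
Only H, L, and S show the derived state 'absent' for IV, supporting them as a clade.
All ingroup taxa share the derived state 'absent' for V; it defines the ingroup but does not resolve relationships within it.
VI: derived state 'present' in S only — an autapomorphy, so it tells us nothing about relationships among taxa.
Most parsimonious ingroup topology: (((S,(L,H)),M),V).
H and L form a cherry on this tree, so they are sister taxa.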